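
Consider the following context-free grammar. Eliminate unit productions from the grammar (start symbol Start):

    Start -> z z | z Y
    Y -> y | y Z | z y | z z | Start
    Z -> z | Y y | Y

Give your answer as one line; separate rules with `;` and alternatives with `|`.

Unit pairs: Y ⇒* {Start}; Z ⇒* {Start, Y}.
For every A with A ⇒* B via unit rules, add B's non-unit alternatives to A; then delete every rule of the form X → Y.

Start -> z z | z Y; Y -> z z | z Y | y | y Z | z y; Z -> z | Y y | z z | z Y | y | y Z | z y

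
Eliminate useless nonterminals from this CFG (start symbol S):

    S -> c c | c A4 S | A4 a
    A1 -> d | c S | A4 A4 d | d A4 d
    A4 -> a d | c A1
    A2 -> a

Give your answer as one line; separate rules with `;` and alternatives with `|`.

S -> c c | c A4 S | A4 a; A1 -> d | c S | A4 A4 d | d A4 d; A4 -> a d | c A1

Generating nonterminals: {A1, A2, A4, S}.
Reachable from S after that: {A1, A4, S}.
Removed useless symbols: {A2} and every production mentioning them.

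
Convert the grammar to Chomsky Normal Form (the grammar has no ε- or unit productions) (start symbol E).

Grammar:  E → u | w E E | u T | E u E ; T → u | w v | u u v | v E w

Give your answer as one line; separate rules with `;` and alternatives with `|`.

Introduce a nonterminal for each terminal appearing in a rule of length ≥ 2: X1 → w, X2 → u, X3 → v.
Binarize each right-hand side of length ≥ 3 by chaining fresh nonterminals (Y1, Y2, …): affected rules were E → X1 E E; E → E X2 E; T → X2 X2 X3; T → X3 E X1.

E → u | X1 Y1 | X2 T | E Y2; T → u | X1 X3 | X2 Y3 | X3 Y4; X1 → w; X2 → u; X3 → v; Y1 → E E; Y2 → X2 E; Y3 → X2 X3; Y4 → E X1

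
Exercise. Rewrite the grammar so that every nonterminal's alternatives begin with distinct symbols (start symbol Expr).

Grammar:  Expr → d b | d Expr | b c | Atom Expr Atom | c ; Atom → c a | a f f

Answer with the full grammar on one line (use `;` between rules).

Expr has alternatives sharing prefix 'd': factor to Expr → d Expr1 with Expr1 → b | Expr.

Expr → b c | Atom Expr Atom | c | d Expr1; Atom → c a | a f f; Expr1 → b | Expr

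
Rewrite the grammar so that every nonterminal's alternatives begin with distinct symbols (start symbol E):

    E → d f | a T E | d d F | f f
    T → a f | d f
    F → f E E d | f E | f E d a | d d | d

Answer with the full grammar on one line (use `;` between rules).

E → a T E | f f | d E'; T → a f | d f; F → f E F' | d F''; E' → f | d F; F' → E d | ε | d a; F'' → d | ε

E has alternatives sharing prefix 'd': factor to E → d E' with E' → f | d F.
F has alternatives sharing prefix 'f E': factor to F → f E F' with F' → E d | ε | d a.
F has alternatives sharing prefix 'd': factor to F → d F'' with F'' → d | ε.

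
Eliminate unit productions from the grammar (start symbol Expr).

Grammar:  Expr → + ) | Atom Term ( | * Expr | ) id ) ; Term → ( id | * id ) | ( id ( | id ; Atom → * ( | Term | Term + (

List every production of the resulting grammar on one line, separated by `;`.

Unit pairs: Atom ⇒* {Term}.
For every A with A ⇒* B via unit rules, add B's non-unit alternatives to A; then delete every rule of the form X → Y.

Expr → + ) | Atom Term ( | * Expr | ) id ); Term → ( id | * id ) | ( id ( | id; Atom → ( id | * id ) | ( id ( | id | * ( | Term + (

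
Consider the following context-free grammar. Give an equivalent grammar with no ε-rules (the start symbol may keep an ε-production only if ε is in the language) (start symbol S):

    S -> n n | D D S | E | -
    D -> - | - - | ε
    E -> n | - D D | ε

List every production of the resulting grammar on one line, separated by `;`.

Nullable nonterminals: {D, E, S}.
ε ∈ L(G) since S is nullable, so keep S → ε.
For each production, add variants omitting each subset of nullable occurrences: S → D D S gives D D S | D D | D S | D. E → - D D gives - D D | - D | -.

S -> n n | D D S | D D | D S | D | E | - | ε; D -> - | - -; E -> n | - D D | - D | -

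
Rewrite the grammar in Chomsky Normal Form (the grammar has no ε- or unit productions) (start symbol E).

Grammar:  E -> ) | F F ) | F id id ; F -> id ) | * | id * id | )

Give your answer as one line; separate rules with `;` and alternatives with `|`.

E -> ) | F Y1 | F Y2; F -> X2 X1 | * | X2 Y3 | ); X1 -> ); X2 -> id; X3 -> *; Y1 -> F X1; Y2 -> X2 X2; Y3 -> X3 X2

Introduce a nonterminal for each terminal appearing in a rule of length ≥ 2: X1 → ), X2 → id, X3 → *.
Binarize each right-hand side of length ≥ 3 by chaining fresh nonterminals (Y1, Y2, …): affected rules were E → F F X1; E → F X2 X2; F → X2 X3 X2.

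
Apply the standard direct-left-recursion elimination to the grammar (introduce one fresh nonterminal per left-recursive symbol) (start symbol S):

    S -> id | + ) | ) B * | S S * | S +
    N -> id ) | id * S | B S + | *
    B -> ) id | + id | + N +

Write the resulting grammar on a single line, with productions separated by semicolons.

S -> id S' | + ) S' | ) B * S'; N -> id ) | id * S | B S + | *; B -> ) id | + id | + N +; S' -> S * S' | + S' | epsilon

Directly left-recursive nonterminal: S.
For S: α = {S *, +}, β = {id, + ), ) B *}. Rewrite as S → β S' and S' → α S' | ε.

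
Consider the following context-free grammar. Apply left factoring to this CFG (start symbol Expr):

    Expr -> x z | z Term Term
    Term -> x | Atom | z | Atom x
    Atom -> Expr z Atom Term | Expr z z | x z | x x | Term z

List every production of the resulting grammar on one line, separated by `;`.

Term has alternatives sharing prefix 'Atom': factor to Term → Atom Term1 with Term1 → ε | x.
Atom has alternatives sharing prefix 'Expr z': factor to Atom → Expr z Atom1 with Atom1 → Atom Term | z.
Atom has alternatives sharing prefix 'x': factor to Atom → x Atom2 with Atom2 → z | x.

Expr -> x z | z Term Term; Term -> x | z | Atom Term1; Atom -> Term z | Expr z Atom1 | x Atom2; Term1 -> ε | x; Atom1 -> Atom Term | z; Atom2 -> z | x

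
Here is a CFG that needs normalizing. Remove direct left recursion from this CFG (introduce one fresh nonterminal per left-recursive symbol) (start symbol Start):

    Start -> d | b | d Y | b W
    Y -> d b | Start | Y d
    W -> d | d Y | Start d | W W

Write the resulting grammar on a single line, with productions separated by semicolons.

Start -> d | b | d Y | b W; Y -> d b Y1 | Start Y1; W -> d W1 | d Y W1 | Start d W1; Y1 -> d Y1 | eps; W1 -> W W1 | eps

Left recursion appears on Y, W.
For Y: α = {d}, β = {d b, Start}. Rewrite as Y → β Y1 and Y1 → α Y1 | ε.
For W: α = {W}, β = {d, d Y, Start d}. Rewrite as W → β W1 and W1 → α W1 | ε.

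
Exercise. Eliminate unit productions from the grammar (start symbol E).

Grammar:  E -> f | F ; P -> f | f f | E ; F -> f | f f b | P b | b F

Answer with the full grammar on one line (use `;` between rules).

Unit pairs: E ⇒* {F}; P ⇒* {E, F}.
For every A with A ⇒* B via unit rules, add B's non-unit alternatives to A; then delete every rule of the form X → Y.

E -> f | f f b | P b | b F; P -> f | f f | f f b | P b | b F; F -> f | f f b | P b | b F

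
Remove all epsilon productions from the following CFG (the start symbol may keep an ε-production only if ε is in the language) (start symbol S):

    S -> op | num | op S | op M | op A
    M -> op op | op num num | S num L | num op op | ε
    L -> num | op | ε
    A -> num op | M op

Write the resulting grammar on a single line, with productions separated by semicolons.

Nullable nonterminals: {L, M}.
ε ∉ L(G), so no ε-production is kept.
Add the nullable-subset variants: M → S num L gives S num L | S num. A → M op gives M op | op.

S -> op | num | op S | op M | op A; M -> op op | op num num | S num L | S num | num op op; L -> num | op; A -> num op | M op | op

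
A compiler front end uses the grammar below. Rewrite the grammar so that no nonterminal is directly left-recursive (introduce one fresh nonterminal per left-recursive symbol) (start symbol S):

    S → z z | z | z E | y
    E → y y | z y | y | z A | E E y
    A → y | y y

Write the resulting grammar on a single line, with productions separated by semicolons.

E is directly left-recursive.
For E: α = {E y}, β = {y y, z y, y, z A}. Rewrite as E → β E' and E' → α E' | ε.

S → z z | z | z E | y; E → y y E' | z y E' | y E' | z A E'; A → y | y y; E' → E y E' | ε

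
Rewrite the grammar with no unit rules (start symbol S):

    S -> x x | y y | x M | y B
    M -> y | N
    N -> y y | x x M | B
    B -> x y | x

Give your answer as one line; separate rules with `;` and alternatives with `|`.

Unit pairs: M ⇒* {B, N}; N ⇒* {B}.
For each unit pair (A, B), copy every non-unit production of B to A, then drop all unit productions.

S -> x x | y y | x M | y B; M -> x y | x | y y | x x M | y; N -> x y | x | y y | x x M; B -> x y | x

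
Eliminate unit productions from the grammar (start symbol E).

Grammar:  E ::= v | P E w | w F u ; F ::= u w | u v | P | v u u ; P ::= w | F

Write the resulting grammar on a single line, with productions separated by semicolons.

Unit pairs: F ⇒* {P}; P ⇒* {F}.
For every A with A ⇒* B via unit rules, add B's non-unit alternatives to A; then delete every rule of the form X → Y.

E ::= v | P E w | w F u; F ::= u w | u v | v u u | w; P ::= u w | u v | v u u | w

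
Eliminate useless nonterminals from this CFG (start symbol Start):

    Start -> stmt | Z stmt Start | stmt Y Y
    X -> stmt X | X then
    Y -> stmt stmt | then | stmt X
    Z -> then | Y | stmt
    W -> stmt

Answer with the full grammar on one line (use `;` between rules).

Start -> stmt | Z stmt Start | stmt Y Y; Y -> stmt stmt | then; Z -> then | Y | stmt

Generating nonterminals: {Start, W, Y, Z}.
Reachable from Start after that: {Start, Y, Z}.
Removed useless symbols: {W, X} and every production mentioning them.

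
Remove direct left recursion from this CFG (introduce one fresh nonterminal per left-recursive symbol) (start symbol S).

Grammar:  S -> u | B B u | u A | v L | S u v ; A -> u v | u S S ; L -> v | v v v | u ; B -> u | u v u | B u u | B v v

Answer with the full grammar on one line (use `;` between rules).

S, B are directly left-recursive.
For S: α = {u v}, β = {u, B B u, u A, v L}. Rewrite as S → β S' and S' → α S' | ε.
For B: α = {u u, v v}, β = {u, u v u}. Rewrite as B → β B' and B' → α B' | ε.

S -> u S' | B B u S' | u A S' | v L S'; A -> u v | u S S; L -> v | v v v | u; B -> u B' | u v u B'; S' -> u v S' | ε; B' -> u u B' | v v B' | ε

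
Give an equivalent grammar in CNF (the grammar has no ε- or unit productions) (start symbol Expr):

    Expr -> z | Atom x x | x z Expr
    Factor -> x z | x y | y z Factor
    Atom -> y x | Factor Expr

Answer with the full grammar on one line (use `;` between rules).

Expr -> z | Atom Y1 | X1 Y2; Factor -> X1 X2 | X1 X3 | X3 Y3; Atom -> X3 X1 | Factor Expr; X1 -> x; X2 -> z; X3 -> y; Y1 -> X1 X1; Y2 -> X2 Expr; Y3 -> X2 Factor

Introduce a nonterminal for each terminal appearing in a rule of length ≥ 2: X1 → x, X2 → z, X3 → y.
Binarize each right-hand side of length ≥ 3 by chaining fresh nonterminals (Y1, Y2, …): affected rules were Expr → Atom X1 X1; Expr → X1 X2 Expr; Factor → X3 X2 Factor.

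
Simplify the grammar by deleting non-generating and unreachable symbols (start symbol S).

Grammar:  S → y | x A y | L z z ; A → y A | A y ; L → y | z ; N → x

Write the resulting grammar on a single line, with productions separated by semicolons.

Generating nonterminals: {L, N, S}.
Reachable from S after that: {L, S}.
Removed useless symbols: {A, N} and every production mentioning them.

S → y | L z z; L → y | z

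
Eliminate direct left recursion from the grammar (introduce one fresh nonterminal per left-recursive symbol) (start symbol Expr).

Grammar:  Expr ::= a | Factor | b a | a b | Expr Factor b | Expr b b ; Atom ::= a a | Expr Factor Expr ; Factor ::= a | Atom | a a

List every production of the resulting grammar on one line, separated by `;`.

Left recursion appears on Expr.
For Expr: α = {Factor b, b b}, β = {a, Factor, b a, a b}. Rewrite as Expr → β Expr1 and Expr1 → α Expr1 | ε.

Expr ::= a Expr1 | Factor Expr1 | b a Expr1 | a b Expr1; Atom ::= a a | Expr Factor Expr; Factor ::= a | Atom | a a; Expr1 ::= Factor b Expr1 | b b Expr1 | epsilon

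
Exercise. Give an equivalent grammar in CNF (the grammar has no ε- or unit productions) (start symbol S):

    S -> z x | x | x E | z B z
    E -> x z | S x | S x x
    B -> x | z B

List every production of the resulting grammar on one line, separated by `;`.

Introduce a nonterminal for each terminal appearing in a rule of length ≥ 2: X1 → z, X2 → x.
Binarize each right-hand side of length ≥ 3 by chaining fresh nonterminals (Y1, Y2, …): affected rules were S → X1 B X1; E → S X2 X2.

S -> X1 X2 | x | X2 E | X1 Y1; E -> X2 X1 | S X2 | S Y2; B -> x | X1 B; X1 -> z; X2 -> x; Y1 -> B X1; Y2 -> X2 X2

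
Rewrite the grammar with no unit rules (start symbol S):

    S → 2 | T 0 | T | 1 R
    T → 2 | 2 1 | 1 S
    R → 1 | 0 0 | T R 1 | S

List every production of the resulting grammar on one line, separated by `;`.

Unit pairs: R ⇒* {S, T}; S ⇒* {T}.
For every A with A ⇒* B via unit rules, add B's non-unit alternatives to A; then delete every rule of the form X → Y.

S → 2 | T 0 | 1 R | 2 1 | 1 S; T → 2 | 2 1 | 1 S; R → 2 | T 0 | 1 R | 1 | 0 0 | T R 1 | 2 1 | 1 S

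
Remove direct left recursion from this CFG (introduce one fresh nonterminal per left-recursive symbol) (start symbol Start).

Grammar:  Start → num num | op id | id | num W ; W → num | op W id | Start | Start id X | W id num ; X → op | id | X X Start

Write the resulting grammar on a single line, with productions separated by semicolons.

Start → num num | op id | id | num W; W → num W1 | op W id W1 | Start W1 | Start id X W1; X → op X1 | id X1; W1 → id num W1 | ε; X1 → X Start X1 | ε

Left recursion appears on W, X.
For W: α = {id num}, β = {num, op W id, Start, Start id X}. Rewrite as W → β W1 and W1 → α W1 | ε.
For X: α = {X Start}, β = {op, id}. Rewrite as X → β X1 and X1 → α X1 | ε.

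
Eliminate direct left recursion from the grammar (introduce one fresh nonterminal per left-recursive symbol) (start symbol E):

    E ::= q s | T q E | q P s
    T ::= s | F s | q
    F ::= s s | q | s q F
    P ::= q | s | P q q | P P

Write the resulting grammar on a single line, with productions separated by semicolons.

E ::= q s | T q E | q P s; T ::= s | F s | q; F ::= s s | q | s q F; P ::= q P' | s P'; P' ::= q q P' | P P' | ε

Left recursion appears on P.
For P: α = {q q, P}, β = {q, s}. Rewrite as P → β P' and P' → α P' | ε.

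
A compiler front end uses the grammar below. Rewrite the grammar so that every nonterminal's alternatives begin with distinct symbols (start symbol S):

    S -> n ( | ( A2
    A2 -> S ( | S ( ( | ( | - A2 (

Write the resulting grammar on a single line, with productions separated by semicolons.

A2 has alternatives sharing prefix 'S (': factor to A2 → S ( A2' with A2' → ε | (.

S -> n ( | ( A2; A2 -> ( | - A2 ( | S ( A2'; A2' -> ε | (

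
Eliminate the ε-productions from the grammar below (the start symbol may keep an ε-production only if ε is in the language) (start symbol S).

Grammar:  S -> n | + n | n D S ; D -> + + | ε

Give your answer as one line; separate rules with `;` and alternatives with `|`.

The nullable symbols are {D}.
ε ∉ L(G), so no ε-production is kept.
Expand every rule over subsets of its nullable positions: S → n D S gives n D S | n S.

S -> n | + n | n D S | n S; D -> + +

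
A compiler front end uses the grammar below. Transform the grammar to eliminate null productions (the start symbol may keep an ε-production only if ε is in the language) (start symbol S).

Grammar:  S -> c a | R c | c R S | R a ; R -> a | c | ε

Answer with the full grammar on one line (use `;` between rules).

The nullable symbols are {R}.
ε ∉ L(G), so no ε-production is kept.
Expand every rule over subsets of its nullable positions: S → R c gives R c | c. S → c R S gives c R S | c S. S → R a gives R a | a.

S -> c a | R c | c | c R S | c S | R a | a; R -> a | c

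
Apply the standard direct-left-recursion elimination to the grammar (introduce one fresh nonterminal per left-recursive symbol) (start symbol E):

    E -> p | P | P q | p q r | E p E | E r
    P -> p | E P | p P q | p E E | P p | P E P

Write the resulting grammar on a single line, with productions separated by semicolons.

E -> p E' | P E' | P q E' | p q r E'; P -> p P' | E P P' | p P q P' | p E E P'; E' -> p E E' | r E' | ε; P' -> p P' | E P P' | ε

E, P are directly left-recursive.
For E: α = {p E, r}, β = {p, P, P q, p q r}. Rewrite as E → β E' and E' → α E' | ε.
For P: α = {p, E P}, β = {p, E P, p P q, p E E}. Rewrite as P → β P' and P' → α P' | ε.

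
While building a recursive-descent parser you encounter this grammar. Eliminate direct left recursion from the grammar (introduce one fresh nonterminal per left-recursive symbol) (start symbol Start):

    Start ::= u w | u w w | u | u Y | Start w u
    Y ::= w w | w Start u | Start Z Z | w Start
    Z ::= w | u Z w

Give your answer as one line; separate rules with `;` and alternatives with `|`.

Directly left-recursive nonterminal: Start.
For Start: α = {w u}, β = {u w, u w w, u, u Y}. Rewrite as Start → β Start1 and Start1 → α Start1 | ε.

Start ::= u w Start1 | u w w Start1 | u Start1 | u Y Start1; Y ::= w w | w Start u | Start Z Z | w Start; Z ::= w | u Z w; Start1 ::= w u Start1 | epsilon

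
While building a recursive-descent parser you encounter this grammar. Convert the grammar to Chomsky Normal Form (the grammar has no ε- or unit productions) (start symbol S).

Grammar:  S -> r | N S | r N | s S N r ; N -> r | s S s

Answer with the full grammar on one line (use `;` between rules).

S -> r | N S | X1 N | X2 Y1; N -> r | X2 Y3; X1 -> r; X2 -> s; Y1 -> S Y2; Y2 -> N X1; Y3 -> S X2

Introduce a nonterminal for each terminal appearing in a rule of length ≥ 2: X1 → r, X2 → s.
Binarize each right-hand side of length ≥ 3 by chaining fresh nonterminals (Y1, Y2, …): affected rules were S → X2 S N X1; N → X2 S X2.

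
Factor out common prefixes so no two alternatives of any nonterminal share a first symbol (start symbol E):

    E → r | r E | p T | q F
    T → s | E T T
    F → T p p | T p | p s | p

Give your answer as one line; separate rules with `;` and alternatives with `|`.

E has alternatives sharing prefix 'r': factor to E → r E' with E' → ε | E.
F has alternatives sharing prefix 'T p': factor to F → T p F' with F' → p | ε.
F has alternatives sharing prefix 'p': factor to F → p F'' with F'' → s | ε.

E → p T | q F | r E'; T → s | E T T; F → T p F' | p F''; E' → ε | E; F' → p | ε; F'' → s | ε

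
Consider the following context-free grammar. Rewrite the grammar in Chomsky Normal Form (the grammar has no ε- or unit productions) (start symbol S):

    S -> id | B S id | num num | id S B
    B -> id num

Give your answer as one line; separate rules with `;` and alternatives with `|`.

Introduce a nonterminal for each terminal appearing in a rule of length ≥ 2: X1 → id, X2 → num.
Binarize each right-hand side of length ≥ 3 by chaining fresh nonterminals (Y1, Y2, …): affected rules were S → B S X1; S → X1 S B.

S -> id | B Y1 | X2 X2 | X1 Y2; B -> X1 X2; X1 -> id; X2 -> num; Y1 -> S X1; Y2 -> S B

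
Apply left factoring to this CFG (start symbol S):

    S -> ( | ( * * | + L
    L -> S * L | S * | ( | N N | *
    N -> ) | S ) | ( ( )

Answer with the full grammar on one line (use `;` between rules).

S -> + L | ( S'; L -> ( | N N | * | S * L'; N -> ) | S ) | ( ( ); S' -> ε | * *; L' -> L | ε

S has alternatives sharing prefix '(': factor to S → ( S' with S' → ε | * *.
L has alternatives sharing prefix 'S *': factor to L → S * L' with L' → L | ε.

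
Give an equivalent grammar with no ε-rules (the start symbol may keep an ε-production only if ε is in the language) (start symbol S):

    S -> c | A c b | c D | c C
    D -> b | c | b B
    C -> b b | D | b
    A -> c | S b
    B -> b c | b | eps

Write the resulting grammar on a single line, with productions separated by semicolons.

S -> c | A c b | c D | c C; D -> b | c | b B; C -> b b | D | b; A -> c | S b; B -> b c | b

Nullable nonterminals: {B}.
ε ∉ L(G), so no ε-production is kept.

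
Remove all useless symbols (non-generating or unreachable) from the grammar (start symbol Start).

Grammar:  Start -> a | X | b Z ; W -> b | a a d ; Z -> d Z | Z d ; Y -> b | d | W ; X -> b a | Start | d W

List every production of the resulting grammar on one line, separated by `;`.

Generating nonterminals: {Start, W, X, Y}.
Reachable from Start after that: {Start, W, X}.
Removed useless symbols: {Y, Z} and every production mentioning them.

Start -> a | X; W -> b | a a d; X -> b a | Start | d W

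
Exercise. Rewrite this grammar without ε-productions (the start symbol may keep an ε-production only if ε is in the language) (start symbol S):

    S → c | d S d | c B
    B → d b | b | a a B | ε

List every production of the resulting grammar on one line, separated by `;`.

S → c | d S d | c B; B → d b | b | a a B | a a

Nullable nonterminals: {B}.
ε ∉ L(G), so no ε-production is kept.
For each production, add variants omitting each subset of nullable occurrences: B → a a B gives a a B | a a.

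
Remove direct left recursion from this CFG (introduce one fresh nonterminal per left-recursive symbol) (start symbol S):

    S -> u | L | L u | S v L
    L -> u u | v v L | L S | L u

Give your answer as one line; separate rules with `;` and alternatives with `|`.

S, L are directly left-recursive.
For S: α = {v L}, β = {u, L, L u}. Rewrite as S → β S' and S' → α S' | ε.
For L: α = {S, u}, β = {u u, v v L}. Rewrite as L → β L' and L' → α L' | ε.

S -> u S' | L S' | L u S'; L -> u u L' | v v L L'; S' -> v L S' | ε; L' -> S L' | u L' | ε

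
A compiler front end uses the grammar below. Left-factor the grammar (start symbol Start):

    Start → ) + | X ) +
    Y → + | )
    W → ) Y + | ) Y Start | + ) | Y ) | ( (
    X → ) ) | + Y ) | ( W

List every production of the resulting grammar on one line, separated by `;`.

W has alternatives sharing prefix ') Y': factor to W → ) Y W1 with W1 → + | Start.

Start → ) + | X ) +; Y → + | ); W → + ) | Y ) | ( ( | ) Y W1; X → ) ) | + Y ) | ( W; W1 → + | Start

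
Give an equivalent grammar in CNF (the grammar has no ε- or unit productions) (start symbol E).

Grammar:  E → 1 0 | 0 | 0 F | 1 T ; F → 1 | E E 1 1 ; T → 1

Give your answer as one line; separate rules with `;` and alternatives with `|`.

Introduce a nonterminal for each terminal appearing in a rule of length ≥ 2: X1 → 1, X2 → 0.
Binarize each right-hand side of length ≥ 3 by chaining fresh nonterminals (Y1, Y2, …): affected rules were F → E E X1 X1.

E → X1 X2 | 0 | X2 F | X1 T; F → 1 | E Y1; T → 1; X1 → 1; X2 → 0; Y1 → E Y2; Y2 → X1 X1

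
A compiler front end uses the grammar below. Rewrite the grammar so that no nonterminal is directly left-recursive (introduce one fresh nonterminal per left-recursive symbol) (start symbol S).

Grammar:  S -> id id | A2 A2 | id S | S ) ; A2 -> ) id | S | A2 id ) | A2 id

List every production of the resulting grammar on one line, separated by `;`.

S -> id id S' | A2 A2 S' | id S S'; A2 -> ) id A2' | S A2'; S' -> ) S' | ε; A2' -> id ) A2' | id A2' | ε

S, A2 are directly left-recursive.
For S: α = {)}, β = {id id, A2 A2, id S}. Rewrite as S → β S' and S' → α S' | ε.
For A2: α = {id ), id}, β = {) id, S}. Rewrite as A2 → β A2' and A2' → α A2' | ε.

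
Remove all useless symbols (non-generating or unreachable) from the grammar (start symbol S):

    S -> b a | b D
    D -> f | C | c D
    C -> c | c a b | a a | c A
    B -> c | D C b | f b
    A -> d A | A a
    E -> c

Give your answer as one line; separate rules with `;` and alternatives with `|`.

S -> b a | b D; D -> f | C | c D; C -> c | c a b | a a

Generating nonterminals: {B, C, D, E, S}.
Reachable from S after that: {C, D, S}.
Removed useless symbols: {A, B, E} and every production mentioning them.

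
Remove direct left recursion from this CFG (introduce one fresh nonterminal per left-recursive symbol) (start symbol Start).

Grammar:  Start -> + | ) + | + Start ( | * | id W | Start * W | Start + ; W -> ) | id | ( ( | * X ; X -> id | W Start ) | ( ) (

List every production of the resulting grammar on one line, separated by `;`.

Start -> + Start1 | ) + Start1 | + Start ( Start1 | * Start1 | id W Start1; W -> ) | id | ( ( | * X; X -> id | W Start ) | ( ) (; Start1 -> * W Start1 | + Start1 | ε

Start is directly left-recursive.
For Start: α = {* W, +}, β = {+, ) +, + Start (, *, id W}. Rewrite as Start → β Start1 and Start1 → α Start1 | ε.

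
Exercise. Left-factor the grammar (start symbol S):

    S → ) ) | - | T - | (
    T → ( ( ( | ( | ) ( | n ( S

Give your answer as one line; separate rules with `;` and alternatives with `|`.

T has alternatives sharing prefix '(': factor to T → ( T' with T' → ( ( | ε.

S → ) ) | - | T - | (; T → ) ( | n ( S | ( T'; T' → ( ( | epsilon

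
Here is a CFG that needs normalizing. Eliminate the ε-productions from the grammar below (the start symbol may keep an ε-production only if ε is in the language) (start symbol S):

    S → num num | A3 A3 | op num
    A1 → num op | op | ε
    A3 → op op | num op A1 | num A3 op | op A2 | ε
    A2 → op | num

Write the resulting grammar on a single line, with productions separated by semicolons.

S → num num | A3 A3 | A3 | op num | ε; A1 → num op | op; A3 → op op | num op A1 | num op | num A3 op | op A2; A2 → op | num

Nullable set = {A1, A3, S}.
ε ∈ L(G) since S is nullable, so keep S → ε.
For each production, add variants omitting each subset of nullable occurrences: S → A3 A3 gives A3 A3 | A3. A3 → num op A1 gives num op A1 | num op.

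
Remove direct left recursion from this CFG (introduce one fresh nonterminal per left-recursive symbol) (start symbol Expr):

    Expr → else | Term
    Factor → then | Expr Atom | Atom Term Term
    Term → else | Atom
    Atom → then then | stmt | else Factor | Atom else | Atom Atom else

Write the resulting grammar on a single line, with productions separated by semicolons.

Expr → else | Term; Factor → then | Expr Atom | Atom Term Term; Term → else | Atom; Atom → then then Atom1 | stmt Atom1 | else Factor Atom1; Atom1 → else Atom1 | Atom else Atom1 | ε

Directly left-recursive nonterminal: Atom.
For Atom: α = {else, Atom else}, β = {then then, stmt, else Factor}. Rewrite as Atom → β Atom1 and Atom1 → α Atom1 | ε.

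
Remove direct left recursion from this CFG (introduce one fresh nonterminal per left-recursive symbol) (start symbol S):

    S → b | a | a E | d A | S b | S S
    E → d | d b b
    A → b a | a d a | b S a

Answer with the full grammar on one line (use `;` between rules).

S → b S' | a S' | a E S' | d A S'; E → d | d b b; A → b a | a d a | b S a; S' → b S' | S S' | ε

S is directly left-recursive.
For S: α = {b, S}, β = {b, a, a E, d A}. Rewrite as S → β S' and S' → α S' | ε.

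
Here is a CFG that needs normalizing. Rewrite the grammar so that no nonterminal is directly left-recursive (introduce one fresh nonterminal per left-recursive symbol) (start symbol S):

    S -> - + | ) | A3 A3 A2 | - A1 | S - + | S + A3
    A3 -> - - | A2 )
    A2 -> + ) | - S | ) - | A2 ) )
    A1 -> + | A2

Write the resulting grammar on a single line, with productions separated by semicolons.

S -> - + S' | ) S' | A3 A3 A2 S' | - A1 S'; A3 -> - - | A2 ); A2 -> + ) A2' | - S A2' | ) - A2'; A1 -> + | A2; S' -> - + S' | + A3 S' | ε; A2' -> ) ) A2' | ε

S, A2 are directly left-recursive.
For S: α = {- +, + A3}, β = {- +, ), A3 A3 A2, - A1}. Rewrite as S → β S' and S' → α S' | ε.
For A2: α = {) )}, β = {+ ), - S, ) -}. Rewrite as A2 → β A2' and A2' → α A2' | ε.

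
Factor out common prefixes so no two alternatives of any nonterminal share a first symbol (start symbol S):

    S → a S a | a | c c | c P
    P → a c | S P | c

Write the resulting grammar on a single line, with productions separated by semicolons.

S → a S' | c S''; P → a c | S P | c; S' → S a | ε; S'' → c | P

S has alternatives sharing prefix 'a': factor to S → a S' with S' → S a | ε.
S has alternatives sharing prefix 'c': factor to S → c S'' with S'' → c | P.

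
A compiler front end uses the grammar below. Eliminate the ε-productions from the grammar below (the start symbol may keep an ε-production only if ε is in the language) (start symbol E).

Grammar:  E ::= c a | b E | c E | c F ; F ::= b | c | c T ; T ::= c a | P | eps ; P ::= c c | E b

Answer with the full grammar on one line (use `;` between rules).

E ::= c a | b E | c E | c F; F ::= b | c | c T; T ::= c a | P; P ::= c c | E b

The nullable symbols are {T}.
ε ∉ L(G), so no ε-production is kept.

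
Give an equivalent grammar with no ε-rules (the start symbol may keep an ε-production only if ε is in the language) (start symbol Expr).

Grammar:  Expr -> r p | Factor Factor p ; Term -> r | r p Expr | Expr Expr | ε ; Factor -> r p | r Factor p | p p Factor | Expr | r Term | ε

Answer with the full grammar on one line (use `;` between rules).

The nullable symbols are {Factor, Term}.
ε ∉ L(G), so no ε-production is kept.
Add the nullable-subset variants: Expr → Factor Factor p gives Factor Factor p | Factor p | p. Factor → p p Factor gives p p Factor | p p. Factor → r Term gives r Term | r.

Expr -> r p | Factor Factor p | Factor p | p; Term -> r | r p Expr | Expr Expr; Factor -> r p | r Factor p | p p Factor | p p | Expr | r Term | r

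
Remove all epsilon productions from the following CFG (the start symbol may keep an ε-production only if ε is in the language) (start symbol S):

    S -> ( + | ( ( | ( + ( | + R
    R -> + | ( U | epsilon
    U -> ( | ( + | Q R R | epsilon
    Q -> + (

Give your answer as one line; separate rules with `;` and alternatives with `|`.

S -> ( + | ( ( | ( + ( | + R | +; R -> + | ( U | (; U -> ( | ( + | Q R R | Q R | Q; Q -> + (

The nullable symbols are {R, U}.
ε ∉ L(G), so no ε-production is kept.
Add the nullable-subset variants: S → + R gives + R | +. R → ( U gives ( U | (. U → Q R R gives Q R R | Q R | Q.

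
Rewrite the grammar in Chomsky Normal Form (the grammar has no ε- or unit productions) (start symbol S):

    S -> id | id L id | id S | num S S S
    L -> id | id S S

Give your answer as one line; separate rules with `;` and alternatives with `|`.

Introduce a nonterminal for each terminal appearing in a rule of length ≥ 2: X1 → id, X2 → num.
Binarize each right-hand side of length ≥ 3 by chaining fresh nonterminals (Y1, Y2, …): affected rules were S → X1 L X1; S → X2 S S S; L → X1 S S.

S -> id | X1 Y1 | X1 S | X2 Y2; L -> id | X1 Y4; X1 -> id; X2 -> num; Y1 -> L X1; Y2 -> S Y3; Y3 -> S S; Y4 -> S S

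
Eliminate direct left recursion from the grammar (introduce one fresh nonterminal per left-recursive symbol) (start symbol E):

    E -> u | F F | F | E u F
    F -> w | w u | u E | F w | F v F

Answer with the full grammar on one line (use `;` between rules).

E -> u E' | F F E' | F E'; F -> w F' | w u F' | u E F'; E' -> u F E' | ε; F' -> w F' | v F F' | ε

E, F are directly left-recursive.
For E: α = {u F}, β = {u, F F, F}. Rewrite as E → β E' and E' → α E' | ε.
For F: α = {w, v F}, β = {w, w u, u E}. Rewrite as F → β F' and F' → α F' | ε.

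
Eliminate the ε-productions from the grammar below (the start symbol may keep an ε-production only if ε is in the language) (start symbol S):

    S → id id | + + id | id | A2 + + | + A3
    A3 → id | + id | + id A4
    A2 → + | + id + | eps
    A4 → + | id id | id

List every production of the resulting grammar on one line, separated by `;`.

The nullable symbols are {A2}.
ε ∉ L(G), so no ε-production is kept.
For each production, add variants omitting each subset of nullable occurrences: S → A2 + + gives A2 + + | + +.

S → id id | + + id | id | A2 + + | + + | + A3; A3 → id | + id | + id A4; A2 → + | + id +; A4 → + | id id | id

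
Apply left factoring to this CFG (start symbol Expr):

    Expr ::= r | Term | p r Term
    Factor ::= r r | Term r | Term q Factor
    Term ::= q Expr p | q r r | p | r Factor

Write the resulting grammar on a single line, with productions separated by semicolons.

Expr ::= r | Term | p r Term; Factor ::= r r | Term Factor1; Term ::= p | r Factor | q Term1; Factor1 ::= r | q Factor; Term1 ::= Expr p | r r

Factor has alternatives sharing prefix 'Term': factor to Factor → Term Factor1 with Factor1 → r | q Factor.
Term has alternatives sharing prefix 'q': factor to Term → q Term1 with Term1 → Expr p | r r.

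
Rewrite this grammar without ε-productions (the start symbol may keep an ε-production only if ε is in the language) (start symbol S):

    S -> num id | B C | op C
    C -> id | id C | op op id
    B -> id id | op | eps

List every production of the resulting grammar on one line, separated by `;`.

S -> num id | B C | C | op C; C -> id | id C | op op id; B -> id id | op

The nullable symbols are {B}.
ε ∉ L(G), so no ε-production is kept.
For each production, add variants omitting each subset of nullable occurrences: S → B C gives B C | C.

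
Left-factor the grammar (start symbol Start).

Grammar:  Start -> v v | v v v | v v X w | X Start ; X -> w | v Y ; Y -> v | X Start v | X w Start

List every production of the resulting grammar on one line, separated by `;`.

Start -> X Start | v v Start1; X -> w | v Y; Y -> v | X Y1; Start1 -> ε | v | X w; Y1 -> Start v | w Start

Start has alternatives sharing prefix 'v v': factor to Start → v v Start1 with Start1 → ε | v | X w.
Y has alternatives sharing prefix 'X': factor to Y → X Y1 with Y1 → Start v | w Start.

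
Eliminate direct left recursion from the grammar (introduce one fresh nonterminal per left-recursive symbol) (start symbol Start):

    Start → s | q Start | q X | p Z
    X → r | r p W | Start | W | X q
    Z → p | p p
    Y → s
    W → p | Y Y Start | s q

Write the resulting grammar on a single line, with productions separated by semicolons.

Start → s | q Start | q X | p Z; X → r X1 | r p W X1 | Start X1 | W X1; Z → p | p p; Y → s; W → p | Y Y Start | s q; X1 → q X1 | ε

Left recursion appears on X.
For X: α = {q}, β = {r, r p W, Start, W}. Rewrite as X → β X1 and X1 → α X1 | ε.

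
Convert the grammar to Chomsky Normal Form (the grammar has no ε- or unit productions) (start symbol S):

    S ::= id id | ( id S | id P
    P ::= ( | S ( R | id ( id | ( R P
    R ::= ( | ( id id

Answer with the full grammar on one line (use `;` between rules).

Introduce a nonterminal for each terminal appearing in a rule of length ≥ 2: X1 → id, X2 → (.
Binarize each right-hand side of length ≥ 3 by chaining fresh nonterminals (Y1, Y2, …): affected rules were S → X2 X1 S; P → S X2 R; P → X1 X2 X1; P → X2 R P.

S ::= X1 X1 | X2 Y1 | X1 P; P ::= ( | S Y2 | X1 Y3 | X2 Y4; R ::= ( | X2 Y5; X1 ::= id; X2 ::= (; Y1 ::= X1 S; Y2 ::= X2 R; Y3 ::= X2 X1; Y4 ::= R P; Y5 ::= X1 X1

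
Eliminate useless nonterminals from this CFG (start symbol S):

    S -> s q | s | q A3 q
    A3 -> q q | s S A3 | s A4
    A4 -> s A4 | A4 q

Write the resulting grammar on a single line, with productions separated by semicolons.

S -> s q | s | q A3 q; A3 -> q q | s S A3

Generating nonterminals: {A3, S}.
Reachable from S after that: {A3, S}.
Removed useless symbols: {A4} and every production mentioning them.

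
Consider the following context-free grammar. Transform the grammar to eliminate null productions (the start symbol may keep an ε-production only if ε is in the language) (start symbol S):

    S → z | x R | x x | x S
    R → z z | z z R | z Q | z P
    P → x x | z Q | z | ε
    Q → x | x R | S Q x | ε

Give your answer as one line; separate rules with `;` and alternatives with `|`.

Nullable set = {P, Q}.
ε ∉ L(G), so no ε-production is kept.
Add the nullable-subset variants: R → z Q gives z Q | z. P → z Q gives z Q | z. Q → S Q x gives S Q x | S x.

S → z | x R | x x | x S; R → z z | z z R | z Q | z | z P; P → x x | z Q | z; Q → x | x R | S Q x | S x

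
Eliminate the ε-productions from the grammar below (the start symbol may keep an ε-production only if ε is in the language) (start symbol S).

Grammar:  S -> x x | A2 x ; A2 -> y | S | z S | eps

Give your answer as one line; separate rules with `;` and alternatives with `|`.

The nullable symbols are {A2}.
ε ∉ L(G), so no ε-production is kept.
For each production, add variants omitting each subset of nullable occurrences: S → A2 x gives A2 x | x.

S -> x x | A2 x | x; A2 -> y | S | z S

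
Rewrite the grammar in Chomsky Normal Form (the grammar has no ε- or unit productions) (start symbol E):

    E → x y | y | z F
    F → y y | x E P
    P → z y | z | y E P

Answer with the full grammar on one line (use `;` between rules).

E → X1 X2 | y | X3 F; F → X2 X2 | X1 Y1; P → X3 X2 | z | X2 Y2; X1 → x; X2 → y; X3 → z; Y1 → E P; Y2 → E P

Introduce a nonterminal for each terminal appearing in a rule of length ≥ 2: X1 → x, X2 → y, X3 → z.
Binarize each right-hand side of length ≥ 3 by chaining fresh nonterminals (Y1, Y2, …): affected rules were F → X1 E P; P → X2 E P.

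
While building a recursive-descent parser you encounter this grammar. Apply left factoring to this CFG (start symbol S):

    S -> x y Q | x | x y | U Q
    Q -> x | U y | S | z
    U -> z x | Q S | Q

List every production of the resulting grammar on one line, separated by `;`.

S -> U Q | x S'; Q -> x | U y | S | z; U -> z x | Q U'; S' -> ε | y S''; U' -> S | ε; S'' -> Q | ε

S has alternatives sharing prefix 'x': factor to S → x S' with S' → y Q | ε | y.
U has alternatives sharing prefix 'Q': factor to U → Q U' with U' → S | ε.
S' has alternatives sharing prefix 'y': factor to S' → y S'' with S'' → Q | ε.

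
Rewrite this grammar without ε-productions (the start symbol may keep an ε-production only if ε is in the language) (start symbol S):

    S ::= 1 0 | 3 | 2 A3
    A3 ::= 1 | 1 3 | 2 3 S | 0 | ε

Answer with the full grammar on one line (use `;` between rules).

S ::= 1 0 | 3 | 2 A3 | 2; A3 ::= 1 | 1 3 | 2 3 S | 0

Nullable set = {A3}.
ε ∉ L(G), so no ε-production is kept.
For each production, add variants omitting each subset of nullable occurrences: S → 2 A3 gives 2 A3 | 2.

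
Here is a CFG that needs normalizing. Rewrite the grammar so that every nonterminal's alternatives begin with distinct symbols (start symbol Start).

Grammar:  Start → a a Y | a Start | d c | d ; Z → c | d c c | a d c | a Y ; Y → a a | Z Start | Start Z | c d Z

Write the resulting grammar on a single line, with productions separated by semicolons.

Start has alternatives sharing prefix 'a': factor to Start → a Start1 with Start1 → a Y | Start.
Start has alternatives sharing prefix 'd': factor to Start → d Start2 with Start2 → c | ε.
Z has alternatives sharing prefix 'a': factor to Z → a Z1 with Z1 → d c | Y.

Start → a Start1 | d Start2; Z → c | d c c | a Z1; Y → a a | Z Start | Start Z | c d Z; Start1 → a Y | Start; Start2 → c | eps; Z1 → d c | Y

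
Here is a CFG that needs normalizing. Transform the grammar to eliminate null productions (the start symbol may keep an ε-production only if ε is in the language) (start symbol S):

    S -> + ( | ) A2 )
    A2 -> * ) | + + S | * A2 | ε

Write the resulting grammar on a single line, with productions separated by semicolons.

S -> + ( | ) A2 ) | ) ); A2 -> * ) | + + S | * A2 | *

The nullable symbols are {A2}.
ε ∉ L(G), so no ε-production is kept.
Expand every rule over subsets of its nullable positions: S → ) A2 ) gives ) A2 ) | ) ). A2 → * A2 gives * A2 | *.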